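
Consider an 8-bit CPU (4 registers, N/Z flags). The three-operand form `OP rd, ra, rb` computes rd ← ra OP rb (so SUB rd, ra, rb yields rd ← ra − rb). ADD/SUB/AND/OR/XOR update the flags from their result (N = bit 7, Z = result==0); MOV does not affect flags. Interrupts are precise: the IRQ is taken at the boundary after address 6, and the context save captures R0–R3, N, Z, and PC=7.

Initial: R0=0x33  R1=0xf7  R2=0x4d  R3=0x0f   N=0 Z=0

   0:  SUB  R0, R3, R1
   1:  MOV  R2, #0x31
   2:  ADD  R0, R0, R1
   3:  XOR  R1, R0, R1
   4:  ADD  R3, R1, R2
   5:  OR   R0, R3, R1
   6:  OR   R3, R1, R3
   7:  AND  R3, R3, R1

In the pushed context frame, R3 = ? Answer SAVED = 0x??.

SAVED = 0xf9

after  0: R0=0x18 R1=0xf7 R2=0x4d R3=0x0f  N=0 Z=0
after  1: R0=0x18 R1=0xf7 R2=0x31 R3=0x0f  N=0 Z=0
after  2: R0=0x0f R1=0xf7 R2=0x31 R3=0x0f  N=0 Z=0
after  3: R0=0x0f R1=0xf8 R2=0x31 R3=0x0f  N=1 Z=0
after  4: R0=0x0f R1=0xf8 R2=0x31 R3=0x29  N=0 Z=0
after  5: R0=0xf9 R1=0xf8 R2=0x31 R3=0x29  N=1 Z=0
after  6: R0=0xf9 R1=0xf8 R2=0x31 R3=0xf9  N=1 Z=0
-- IRQ taken; context saved, return-PC = 7 --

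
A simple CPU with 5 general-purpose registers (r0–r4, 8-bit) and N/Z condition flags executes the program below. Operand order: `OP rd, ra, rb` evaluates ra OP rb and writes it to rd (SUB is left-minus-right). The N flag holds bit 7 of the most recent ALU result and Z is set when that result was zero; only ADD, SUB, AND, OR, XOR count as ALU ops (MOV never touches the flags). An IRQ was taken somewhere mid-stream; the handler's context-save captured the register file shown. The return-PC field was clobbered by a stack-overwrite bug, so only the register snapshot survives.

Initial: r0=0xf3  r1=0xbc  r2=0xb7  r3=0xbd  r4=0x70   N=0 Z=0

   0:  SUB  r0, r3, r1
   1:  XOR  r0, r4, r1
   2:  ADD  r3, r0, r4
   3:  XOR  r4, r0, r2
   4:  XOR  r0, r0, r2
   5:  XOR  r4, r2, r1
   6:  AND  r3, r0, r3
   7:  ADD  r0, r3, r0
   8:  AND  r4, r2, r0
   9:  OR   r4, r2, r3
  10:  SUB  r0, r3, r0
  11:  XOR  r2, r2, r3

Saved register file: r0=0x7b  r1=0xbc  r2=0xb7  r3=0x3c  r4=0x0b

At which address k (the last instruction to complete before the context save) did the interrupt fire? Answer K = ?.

K = 5

after  0: r0=0x01 r1=0xbc r2=0xb7 r3=0xbd r4=0x70  N=0 Z=0
after  1: r0=0xcc r1=0xbc r2=0xb7 r3=0xbd r4=0x70  N=1 Z=0
after  2: r0=0xcc r1=0xbc r2=0xb7 r3=0x3c r4=0x70  N=0 Z=0
after  3: r0=0xcc r1=0xbc r2=0xb7 r3=0x3c r4=0x7b  N=0 Z=0
after  4: r0=0x7b r1=0xbc r2=0xb7 r3=0x3c r4=0x7b  N=0 Z=0
after  5: r0=0x7b r1=0xbc r2=0xb7 r3=0x3c r4=0x0b  N=0 Z=0
-- IRQ taken; context saved, return-PC = 6 --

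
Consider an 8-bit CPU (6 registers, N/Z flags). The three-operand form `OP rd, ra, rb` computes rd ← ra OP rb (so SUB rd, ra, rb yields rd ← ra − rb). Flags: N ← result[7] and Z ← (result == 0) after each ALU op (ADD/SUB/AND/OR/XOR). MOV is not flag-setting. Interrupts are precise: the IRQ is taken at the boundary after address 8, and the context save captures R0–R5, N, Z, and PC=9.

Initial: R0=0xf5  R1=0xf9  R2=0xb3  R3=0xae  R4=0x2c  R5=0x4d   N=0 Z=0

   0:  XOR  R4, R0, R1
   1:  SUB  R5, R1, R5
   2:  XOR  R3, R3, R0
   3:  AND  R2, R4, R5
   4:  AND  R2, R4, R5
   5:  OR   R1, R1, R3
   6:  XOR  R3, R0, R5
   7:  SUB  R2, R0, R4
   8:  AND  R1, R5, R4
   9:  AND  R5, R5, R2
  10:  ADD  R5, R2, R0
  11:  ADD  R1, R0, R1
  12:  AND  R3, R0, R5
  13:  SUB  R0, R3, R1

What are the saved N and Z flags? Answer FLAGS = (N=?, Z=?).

after  0: R0=0xf5 R1=0xf9 R2=0xb3 R3=0xae R4=0x0c R5=0x4d  N=0 Z=0
after  1: R0=0xf5 R1=0xf9 R2=0xb3 R3=0xae R4=0x0c R5=0xac  N=1 Z=0
after  2: R0=0xf5 R1=0xf9 R2=0xb3 R3=0x5b R4=0x0c R5=0xac  N=0 Z=0
after  3: R0=0xf5 R1=0xf9 R2=0x0c R3=0x5b R4=0x0c R5=0xac  N=0 Z=0
after  4: R0=0xf5 R1=0xf9 R2=0x0c R3=0x5b R4=0x0c R5=0xac  N=0 Z=0
after  5: R0=0xf5 R1=0xfb R2=0x0c R3=0x5b R4=0x0c R5=0xac  N=1 Z=0
after  6: R0=0xf5 R1=0xfb R2=0x0c R3=0x59 R4=0x0c R5=0xac  N=0 Z=0
after  7: R0=0xf5 R1=0xfb R2=0xe9 R3=0x59 R4=0x0c R5=0xac  N=1 Z=0
after  8: R0=0xf5 R1=0x0c R2=0xe9 R3=0x59 R4=0x0c R5=0xac  N=0 Z=0
-- IRQ taken; context saved, return-PC = 9 --

FLAGS = (N=0, Z=0)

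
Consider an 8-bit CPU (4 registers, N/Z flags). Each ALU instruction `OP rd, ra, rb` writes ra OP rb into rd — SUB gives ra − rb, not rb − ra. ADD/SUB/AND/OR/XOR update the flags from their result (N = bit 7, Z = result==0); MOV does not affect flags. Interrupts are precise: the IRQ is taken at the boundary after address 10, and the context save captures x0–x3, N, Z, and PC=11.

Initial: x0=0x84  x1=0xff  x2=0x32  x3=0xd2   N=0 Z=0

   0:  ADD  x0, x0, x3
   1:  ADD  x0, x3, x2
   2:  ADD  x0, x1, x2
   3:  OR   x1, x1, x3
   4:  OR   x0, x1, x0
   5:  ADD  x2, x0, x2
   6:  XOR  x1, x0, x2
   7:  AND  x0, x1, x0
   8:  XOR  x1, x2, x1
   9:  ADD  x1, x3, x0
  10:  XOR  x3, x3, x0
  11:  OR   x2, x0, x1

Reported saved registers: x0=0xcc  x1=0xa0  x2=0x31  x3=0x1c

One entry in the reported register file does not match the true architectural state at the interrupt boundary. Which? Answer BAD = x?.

BAD = x0

after  0: x0=0x56 x1=0xff x2=0x32 x3=0xd2  N=0 Z=0
after  1: x0=0x04 x1=0xff x2=0x32 x3=0xd2  N=0 Z=0
after  2: x0=0x31 x1=0xff x2=0x32 x3=0xd2  N=0 Z=0
after  3: x0=0x31 x1=0xff x2=0x32 x3=0xd2  N=1 Z=0
after  4: x0=0xff x1=0xff x2=0x32 x3=0xd2  N=1 Z=0
after  5: x0=0xff x1=0xff x2=0x31 x3=0xd2  N=0 Z=0
after  6: x0=0xff x1=0xce x2=0x31 x3=0xd2  N=1 Z=0
after  7: x0=0xce x1=0xce x2=0x31 x3=0xd2  N=1 Z=0
after  8: x0=0xce x1=0xff x2=0x31 x3=0xd2  N=1 Z=0
after  9: x0=0xce x1=0xa0 x2=0x31 x3=0xd2  N=1 Z=0
after 10: x0=0xce x1=0xa0 x2=0x31 x3=0x1c  N=0 Z=0
-- IRQ taken; context saved, return-PC = 11 --
mismatch: x0: reported 0xcc vs actual 0xce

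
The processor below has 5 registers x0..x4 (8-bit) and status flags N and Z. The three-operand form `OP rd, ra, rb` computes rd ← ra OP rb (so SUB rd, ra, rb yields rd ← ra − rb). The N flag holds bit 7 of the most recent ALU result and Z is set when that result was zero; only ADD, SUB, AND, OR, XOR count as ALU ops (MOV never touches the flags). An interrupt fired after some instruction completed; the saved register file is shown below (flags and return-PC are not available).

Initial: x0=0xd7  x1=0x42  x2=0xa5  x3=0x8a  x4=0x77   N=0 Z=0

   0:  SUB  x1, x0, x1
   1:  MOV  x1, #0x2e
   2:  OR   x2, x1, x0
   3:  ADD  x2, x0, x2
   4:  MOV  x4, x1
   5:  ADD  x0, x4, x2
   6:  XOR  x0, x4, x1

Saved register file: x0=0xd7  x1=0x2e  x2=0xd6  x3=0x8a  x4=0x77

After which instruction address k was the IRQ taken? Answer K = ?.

K = 3

after  0: x0=0xd7 x1=0x95 x2=0xa5 x3=0x8a x4=0x77  N=1 Z=0
after  1: x0=0xd7 x1=0x2e x2=0xa5 x3=0x8a x4=0x77  N=1 Z=0
after  2: x0=0xd7 x1=0x2e x2=0xff x3=0x8a x4=0x77  N=1 Z=0
after  3: x0=0xd7 x1=0x2e x2=0xd6 x3=0x8a x4=0x77  N=1 Z=0
-- IRQ taken; context saved, return-PC = 4 --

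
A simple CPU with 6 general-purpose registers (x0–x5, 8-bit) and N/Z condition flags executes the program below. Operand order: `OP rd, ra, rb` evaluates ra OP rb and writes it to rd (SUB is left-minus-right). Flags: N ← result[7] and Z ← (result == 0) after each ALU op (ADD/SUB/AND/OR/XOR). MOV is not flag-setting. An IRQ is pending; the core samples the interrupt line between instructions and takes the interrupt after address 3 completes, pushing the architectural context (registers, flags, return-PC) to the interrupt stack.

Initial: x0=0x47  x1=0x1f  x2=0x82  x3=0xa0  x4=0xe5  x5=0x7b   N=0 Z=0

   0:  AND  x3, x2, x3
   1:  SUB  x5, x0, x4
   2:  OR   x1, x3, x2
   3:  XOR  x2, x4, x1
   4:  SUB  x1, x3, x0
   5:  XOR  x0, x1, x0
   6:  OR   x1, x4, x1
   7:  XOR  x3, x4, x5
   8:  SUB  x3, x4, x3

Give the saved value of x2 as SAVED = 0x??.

after  0: x0=0x47 x1=0x1f x2=0x82 x3=0x80 x4=0xe5 x5=0x7b  N=1 Z=0
after  1: x0=0x47 x1=0x1f x2=0x82 x3=0x80 x4=0xe5 x5=0x62  N=0 Z=0
after  2: x0=0x47 x1=0x82 x2=0x82 x3=0x80 x4=0xe5 x5=0x62  N=1 Z=0
after  3: x0=0x47 x1=0x82 x2=0x67 x3=0x80 x4=0xe5 x5=0x62  N=0 Z=0
-- IRQ taken; context saved, return-PC = 4 --

SAVED = 0x67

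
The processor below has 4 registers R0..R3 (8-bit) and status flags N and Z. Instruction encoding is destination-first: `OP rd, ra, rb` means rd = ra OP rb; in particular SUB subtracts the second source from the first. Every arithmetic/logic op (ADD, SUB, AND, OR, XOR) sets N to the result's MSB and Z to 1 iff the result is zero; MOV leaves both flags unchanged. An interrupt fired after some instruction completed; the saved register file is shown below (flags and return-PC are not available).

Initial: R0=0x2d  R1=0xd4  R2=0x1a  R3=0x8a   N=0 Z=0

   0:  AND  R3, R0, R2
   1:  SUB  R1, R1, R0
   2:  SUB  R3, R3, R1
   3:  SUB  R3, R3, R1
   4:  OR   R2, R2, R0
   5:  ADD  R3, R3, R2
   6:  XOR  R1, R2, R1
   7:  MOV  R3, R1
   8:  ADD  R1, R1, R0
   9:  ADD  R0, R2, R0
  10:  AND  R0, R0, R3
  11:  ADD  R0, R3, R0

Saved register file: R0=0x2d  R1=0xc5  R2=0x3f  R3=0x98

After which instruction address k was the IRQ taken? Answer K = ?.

K = 8

after  0: R0=0x2d R1=0xd4 R2=0x1a R3=0x08  N=0 Z=0
after  1: R0=0x2d R1=0xa7 R2=0x1a R3=0x08  N=1 Z=0
after  2: R0=0x2d R1=0xa7 R2=0x1a R3=0x61  N=0 Z=0
after  3: R0=0x2d R1=0xa7 R2=0x1a R3=0xba  N=1 Z=0
after  4: R0=0x2d R1=0xa7 R2=0x3f R3=0xba  N=0 Z=0
after  5: R0=0x2d R1=0xa7 R2=0x3f R3=0xf9  N=1 Z=0
after  6: R0=0x2d R1=0x98 R2=0x3f R3=0xf9  N=1 Z=0
after  7: R0=0x2d R1=0x98 R2=0x3f R3=0x98  N=1 Z=0
after  8: R0=0x2d R1=0xc5 R2=0x3f R3=0x98  N=1 Z=0
-- IRQ taken; context saved, return-PC = 9 --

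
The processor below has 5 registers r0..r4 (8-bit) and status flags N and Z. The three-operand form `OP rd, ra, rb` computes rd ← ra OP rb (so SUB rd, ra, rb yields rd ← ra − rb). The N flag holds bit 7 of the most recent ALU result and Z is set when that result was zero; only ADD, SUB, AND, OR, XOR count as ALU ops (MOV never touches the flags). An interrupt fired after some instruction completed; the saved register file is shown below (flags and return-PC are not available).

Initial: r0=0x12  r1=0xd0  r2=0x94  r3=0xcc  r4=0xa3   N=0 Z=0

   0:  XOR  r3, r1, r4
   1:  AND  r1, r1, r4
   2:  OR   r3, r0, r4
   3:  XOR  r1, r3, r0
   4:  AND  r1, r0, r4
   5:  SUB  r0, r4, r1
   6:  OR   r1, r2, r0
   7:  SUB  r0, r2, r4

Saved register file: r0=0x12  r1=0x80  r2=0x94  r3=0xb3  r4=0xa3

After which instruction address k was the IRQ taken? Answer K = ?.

after  0: r0=0x12 r1=0xd0 r2=0x94 r3=0x73 r4=0xa3  N=0 Z=0
after  1: r0=0x12 r1=0x80 r2=0x94 r3=0x73 r4=0xa3  N=1 Z=0
after  2: r0=0x12 r1=0x80 r2=0x94 r3=0xb3 r4=0xa3  N=1 Z=0
-- IRQ taken; context saved, return-PC = 3 --

K = 2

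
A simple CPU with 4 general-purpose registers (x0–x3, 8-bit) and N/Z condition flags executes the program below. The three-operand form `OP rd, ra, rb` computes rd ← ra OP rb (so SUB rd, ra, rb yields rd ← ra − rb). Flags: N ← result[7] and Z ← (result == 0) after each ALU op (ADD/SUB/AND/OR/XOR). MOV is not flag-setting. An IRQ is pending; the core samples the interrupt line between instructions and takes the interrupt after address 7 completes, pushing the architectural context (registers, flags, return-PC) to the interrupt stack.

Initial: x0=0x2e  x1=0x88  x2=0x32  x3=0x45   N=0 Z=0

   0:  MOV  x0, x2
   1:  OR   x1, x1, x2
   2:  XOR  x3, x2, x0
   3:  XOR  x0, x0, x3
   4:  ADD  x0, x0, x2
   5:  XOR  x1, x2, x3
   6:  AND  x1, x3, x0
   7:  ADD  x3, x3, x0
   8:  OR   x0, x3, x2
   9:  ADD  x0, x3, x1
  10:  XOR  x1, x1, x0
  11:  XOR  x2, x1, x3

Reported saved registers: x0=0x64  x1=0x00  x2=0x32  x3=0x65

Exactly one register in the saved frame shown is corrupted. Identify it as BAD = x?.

after  0: x0=0x32 x1=0x88 x2=0x32 x3=0x45  N=0 Z=0
after  1: x0=0x32 x1=0xba x2=0x32 x3=0x45  N=1 Z=0
after  2: x0=0x32 x1=0xba x2=0x32 x3=0x00  N=0 Z=1
after  3: x0=0x32 x1=0xba x2=0x32 x3=0x00  N=0 Z=0
after  4: x0=0x64 x1=0xba x2=0x32 x3=0x00  N=0 Z=0
after  5: x0=0x64 x1=0x32 x2=0x32 x3=0x00  N=0 Z=0
after  6: x0=0x64 x1=0x00 x2=0x32 x3=0x00  N=0 Z=1
after  7: x0=0x64 x1=0x00 x2=0x32 x3=0x64  N=0 Z=0
-- IRQ taken; context saved, return-PC = 8 --
mismatch: x3: reported 0x65 vs actual 0x64

BAD = x3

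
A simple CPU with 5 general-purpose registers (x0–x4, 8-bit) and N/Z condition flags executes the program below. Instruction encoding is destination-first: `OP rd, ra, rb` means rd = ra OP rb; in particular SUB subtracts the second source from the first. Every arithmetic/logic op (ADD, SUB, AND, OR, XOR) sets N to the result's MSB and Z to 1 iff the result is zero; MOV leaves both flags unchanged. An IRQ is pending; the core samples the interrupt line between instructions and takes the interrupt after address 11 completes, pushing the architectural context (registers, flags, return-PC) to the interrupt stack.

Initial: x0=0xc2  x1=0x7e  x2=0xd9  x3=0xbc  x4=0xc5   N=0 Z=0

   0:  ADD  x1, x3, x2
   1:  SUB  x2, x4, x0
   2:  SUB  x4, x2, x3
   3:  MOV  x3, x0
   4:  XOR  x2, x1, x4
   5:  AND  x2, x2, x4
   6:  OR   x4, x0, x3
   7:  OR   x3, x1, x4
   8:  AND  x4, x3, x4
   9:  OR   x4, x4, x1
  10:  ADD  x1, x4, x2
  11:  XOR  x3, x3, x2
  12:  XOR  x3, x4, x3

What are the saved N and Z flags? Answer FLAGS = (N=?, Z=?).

after  0: x0=0xc2 x1=0x95 x2=0xd9 x3=0xbc x4=0xc5  N=1 Z=0
after  1: x0=0xc2 x1=0x95 x2=0x03 x3=0xbc x4=0xc5  N=0 Z=0
after  2: x0=0xc2 x1=0x95 x2=0x03 x3=0xbc x4=0x47  N=0 Z=0
after  3: x0=0xc2 x1=0x95 x2=0x03 x3=0xc2 x4=0x47  N=0 Z=0
after  4: x0=0xc2 x1=0x95 x2=0xd2 x3=0xc2 x4=0x47  N=1 Z=0
after  5: x0=0xc2 x1=0x95 x2=0x42 x3=0xc2 x4=0x47  N=0 Z=0
after  6: x0=0xc2 x1=0x95 x2=0x42 x3=0xc2 x4=0xc2  N=1 Z=0
after  7: x0=0xc2 x1=0x95 x2=0x42 x3=0xd7 x4=0xc2  N=1 Z=0
after  8: x0=0xc2 x1=0x95 x2=0x42 x3=0xd7 x4=0xc2  N=1 Z=0
after  9: x0=0xc2 x1=0x95 x2=0x42 x3=0xd7 x4=0xd7  N=1 Z=0
after 10: x0=0xc2 x1=0x19 x2=0x42 x3=0xd7 x4=0xd7  N=0 Z=0
after 11: x0=0xc2 x1=0x19 x2=0x42 x3=0x95 x4=0xd7  N=1 Z=0
-- IRQ taken; context saved, return-PC = 12 --

FLAGS = (N=1, Z=0)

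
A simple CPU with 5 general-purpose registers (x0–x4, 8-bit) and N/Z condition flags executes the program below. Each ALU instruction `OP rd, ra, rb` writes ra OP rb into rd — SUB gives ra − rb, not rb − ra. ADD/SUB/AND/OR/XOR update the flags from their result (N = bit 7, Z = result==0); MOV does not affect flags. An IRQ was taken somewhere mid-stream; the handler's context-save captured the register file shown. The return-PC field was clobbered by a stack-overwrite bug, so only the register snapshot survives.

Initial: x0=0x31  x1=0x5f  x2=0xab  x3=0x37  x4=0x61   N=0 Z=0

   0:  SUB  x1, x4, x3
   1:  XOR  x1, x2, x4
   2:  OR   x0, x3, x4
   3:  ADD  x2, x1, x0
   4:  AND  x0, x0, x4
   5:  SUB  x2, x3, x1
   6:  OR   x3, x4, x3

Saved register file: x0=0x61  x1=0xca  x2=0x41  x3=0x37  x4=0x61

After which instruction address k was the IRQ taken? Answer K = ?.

after  0: x0=0x31 x1=0x2a x2=0xab x3=0x37 x4=0x61  N=0 Z=0
after  1: x0=0x31 x1=0xca x2=0xab x3=0x37 x4=0x61  N=1 Z=0
after  2: x0=0x77 x1=0xca x2=0xab x3=0x37 x4=0x61  N=0 Z=0
after  3: x0=0x77 x1=0xca x2=0x41 x3=0x37 x4=0x61  N=0 Z=0
after  4: x0=0x61 x1=0xca x2=0x41 x3=0x37 x4=0x61  N=0 Z=0
-- IRQ taken; context saved, return-PC = 5 --

K = 4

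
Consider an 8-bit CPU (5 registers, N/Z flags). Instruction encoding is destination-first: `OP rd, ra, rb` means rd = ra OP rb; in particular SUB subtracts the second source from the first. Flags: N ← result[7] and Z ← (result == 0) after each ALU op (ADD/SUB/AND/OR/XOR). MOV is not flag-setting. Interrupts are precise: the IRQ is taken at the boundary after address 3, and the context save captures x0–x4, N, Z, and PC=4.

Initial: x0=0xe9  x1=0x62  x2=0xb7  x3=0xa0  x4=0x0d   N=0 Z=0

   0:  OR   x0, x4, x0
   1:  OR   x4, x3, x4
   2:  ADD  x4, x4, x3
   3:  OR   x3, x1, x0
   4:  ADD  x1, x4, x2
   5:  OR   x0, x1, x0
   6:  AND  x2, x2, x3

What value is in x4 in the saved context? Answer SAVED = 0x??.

after  0: x0=0xed x1=0x62 x2=0xb7 x3=0xa0 x4=0x0d  N=1 Z=0
after  1: x0=0xed x1=0x62 x2=0xb7 x3=0xa0 x4=0xad  N=1 Z=0
after  2: x0=0xed x1=0x62 x2=0xb7 x3=0xa0 x4=0x4d  N=0 Z=0
after  3: x0=0xed x1=0x62 x2=0xb7 x3=0xef x4=0x4d  N=1 Z=0
-- IRQ taken; context saved, return-PC = 4 --

SAVED = 0x4d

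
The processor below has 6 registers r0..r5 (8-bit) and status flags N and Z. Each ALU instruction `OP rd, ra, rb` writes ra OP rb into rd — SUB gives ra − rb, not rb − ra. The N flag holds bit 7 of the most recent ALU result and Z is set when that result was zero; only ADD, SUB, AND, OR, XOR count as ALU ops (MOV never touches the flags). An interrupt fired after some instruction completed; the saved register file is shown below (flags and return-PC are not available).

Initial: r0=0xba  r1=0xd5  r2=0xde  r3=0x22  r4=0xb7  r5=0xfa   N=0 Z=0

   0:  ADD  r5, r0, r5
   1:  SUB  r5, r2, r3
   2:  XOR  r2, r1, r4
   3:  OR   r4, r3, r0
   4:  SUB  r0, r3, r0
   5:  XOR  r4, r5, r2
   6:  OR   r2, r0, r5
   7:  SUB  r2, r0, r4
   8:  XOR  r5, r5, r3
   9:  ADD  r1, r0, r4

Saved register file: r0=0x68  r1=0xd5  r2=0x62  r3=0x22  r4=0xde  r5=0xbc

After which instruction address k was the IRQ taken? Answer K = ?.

K = 5

after  0: r0=0xba r1=0xd5 r2=0xde r3=0x22 r4=0xb7 r5=0xb4  N=1 Z=0
after  1: r0=0xba r1=0xd5 r2=0xde r3=0x22 r4=0xb7 r5=0xbc  N=1 Z=0
after  2: r0=0xba r1=0xd5 r2=0x62 r3=0x22 r4=0xb7 r5=0xbc  N=0 Z=0
after  3: r0=0xba r1=0xd5 r2=0x62 r3=0x22 r4=0xba r5=0xbc  N=1 Z=0
after  4: r0=0x68 r1=0xd5 r2=0x62 r3=0x22 r4=0xba r5=0xbc  N=0 Z=0
after  5: r0=0x68 r1=0xd5 r2=0x62 r3=0x22 r4=0xde r5=0xbc  N=1 Z=0
-- IRQ taken; context saved, return-PC = 6 --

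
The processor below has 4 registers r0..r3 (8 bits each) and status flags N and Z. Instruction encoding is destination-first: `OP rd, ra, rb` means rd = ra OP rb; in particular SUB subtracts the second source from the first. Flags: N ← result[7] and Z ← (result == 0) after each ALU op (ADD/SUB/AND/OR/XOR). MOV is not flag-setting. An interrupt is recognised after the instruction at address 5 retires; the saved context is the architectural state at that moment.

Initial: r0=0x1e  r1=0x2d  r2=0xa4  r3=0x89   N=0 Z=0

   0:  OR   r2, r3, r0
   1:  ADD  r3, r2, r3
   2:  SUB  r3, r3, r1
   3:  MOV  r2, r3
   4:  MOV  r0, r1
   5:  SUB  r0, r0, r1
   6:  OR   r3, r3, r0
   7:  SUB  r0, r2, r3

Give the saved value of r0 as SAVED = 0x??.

SAVED = 0x00

after  0: r0=0x1e r1=0x2d r2=0x9f r3=0x89  N=1 Z=0
after  1: r0=0x1e r1=0x2d r2=0x9f r3=0x28  N=0 Z=0
after  2: r0=0x1e r1=0x2d r2=0x9f r3=0xfb  N=1 Z=0
after  3: r0=0x1e r1=0x2d r2=0xfb r3=0xfb  N=1 Z=0
after  4: r0=0x2d r1=0x2d r2=0xfb r3=0xfb  N=1 Z=0
after  5: r0=0x00 r1=0x2d r2=0xfb r3=0xfb  N=0 Z=1
-- IRQ taken; context saved, return-PC = 6 --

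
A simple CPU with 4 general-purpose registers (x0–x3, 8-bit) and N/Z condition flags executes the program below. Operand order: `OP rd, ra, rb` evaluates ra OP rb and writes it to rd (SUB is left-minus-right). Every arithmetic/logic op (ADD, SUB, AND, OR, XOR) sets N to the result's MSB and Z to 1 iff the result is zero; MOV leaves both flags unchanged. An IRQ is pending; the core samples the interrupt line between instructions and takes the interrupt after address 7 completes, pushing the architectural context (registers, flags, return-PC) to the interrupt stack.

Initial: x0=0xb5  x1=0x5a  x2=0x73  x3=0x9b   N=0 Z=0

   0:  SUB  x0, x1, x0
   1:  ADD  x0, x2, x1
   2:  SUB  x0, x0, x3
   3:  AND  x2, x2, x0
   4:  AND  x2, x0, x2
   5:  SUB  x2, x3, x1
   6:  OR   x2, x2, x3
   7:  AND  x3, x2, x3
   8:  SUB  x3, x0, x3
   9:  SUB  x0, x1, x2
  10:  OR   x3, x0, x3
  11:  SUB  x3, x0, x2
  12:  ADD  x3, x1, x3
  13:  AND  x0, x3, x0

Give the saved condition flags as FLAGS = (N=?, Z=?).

FLAGS = (N=1, Z=0)

after  0: x0=0xa5 x1=0x5a x2=0x73 x3=0x9b  N=1 Z=0
after  1: x0=0xcd x1=0x5a x2=0x73 x3=0x9b  N=1 Z=0
after  2: x0=0x32 x1=0x5a x2=0x73 x3=0x9b  N=0 Z=0
after  3: x0=0x32 x1=0x5a x2=0x32 x3=0x9b  N=0 Z=0
after  4: x0=0x32 x1=0x5a x2=0x32 x3=0x9b  N=0 Z=0
after  5: x0=0x32 x1=0x5a x2=0x41 x3=0x9b  N=0 Z=0
after  6: x0=0x32 x1=0x5a x2=0xdb x3=0x9b  N=1 Z=0
after  7: x0=0x32 x1=0x5a x2=0xdb x3=0x9b  N=1 Z=0
-- IRQ taken; context saved, return-PC = 8 --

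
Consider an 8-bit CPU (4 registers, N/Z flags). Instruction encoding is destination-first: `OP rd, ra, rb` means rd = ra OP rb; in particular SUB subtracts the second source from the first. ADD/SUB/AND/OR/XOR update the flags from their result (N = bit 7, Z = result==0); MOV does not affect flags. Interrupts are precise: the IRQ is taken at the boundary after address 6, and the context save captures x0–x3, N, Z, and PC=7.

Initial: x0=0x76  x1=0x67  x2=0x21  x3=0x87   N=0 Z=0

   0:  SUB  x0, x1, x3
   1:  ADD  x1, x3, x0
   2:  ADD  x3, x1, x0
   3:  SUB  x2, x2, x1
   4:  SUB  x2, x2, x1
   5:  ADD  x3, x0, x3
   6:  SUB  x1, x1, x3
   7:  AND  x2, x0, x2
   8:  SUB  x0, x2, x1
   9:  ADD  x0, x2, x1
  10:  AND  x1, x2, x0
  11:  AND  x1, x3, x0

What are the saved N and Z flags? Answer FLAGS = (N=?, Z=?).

after  0: x0=0xe0 x1=0x67 x2=0x21 x3=0x87  N=1 Z=0
after  1: x0=0xe0 x1=0x67 x2=0x21 x3=0x87  N=0 Z=0
after  2: x0=0xe0 x1=0x67 x2=0x21 x3=0x47  N=0 Z=0
after  3: x0=0xe0 x1=0x67 x2=0xba x3=0x47  N=1 Z=0
after  4: x0=0xe0 x1=0x67 x2=0x53 x3=0x47  N=0 Z=0
after  5: x0=0xe0 x1=0x67 x2=0x53 x3=0x27  N=0 Z=0
after  6: x0=0xe0 x1=0x40 x2=0x53 x3=0x27  N=0 Z=0
-- IRQ taken; context saved, return-PC = 7 --

FLAGS = (N=0, Z=0)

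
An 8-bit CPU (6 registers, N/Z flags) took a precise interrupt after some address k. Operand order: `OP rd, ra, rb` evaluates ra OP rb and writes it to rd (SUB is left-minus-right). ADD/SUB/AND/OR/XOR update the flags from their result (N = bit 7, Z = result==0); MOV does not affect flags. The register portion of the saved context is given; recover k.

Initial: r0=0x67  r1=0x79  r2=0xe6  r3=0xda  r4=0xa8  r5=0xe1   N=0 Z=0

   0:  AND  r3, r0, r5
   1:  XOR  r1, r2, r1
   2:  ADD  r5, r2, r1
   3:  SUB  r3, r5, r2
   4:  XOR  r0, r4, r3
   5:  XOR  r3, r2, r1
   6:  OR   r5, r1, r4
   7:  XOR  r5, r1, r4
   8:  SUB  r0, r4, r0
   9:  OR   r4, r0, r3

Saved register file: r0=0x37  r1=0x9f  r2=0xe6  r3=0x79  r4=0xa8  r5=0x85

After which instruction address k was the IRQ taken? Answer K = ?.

K = 5

after  0: r0=0x67 r1=0x79 r2=0xe6 r3=0x61 r4=0xa8 r5=0xe1  N=0 Z=0
after  1: r0=0x67 r1=0x9f r2=0xe6 r3=0x61 r4=0xa8 r5=0xe1  N=1 Z=0
after  2: r0=0x67 r1=0x9f r2=0xe6 r3=0x61 r4=0xa8 r5=0x85  N=1 Z=0
after  3: r0=0x67 r1=0x9f r2=0xe6 r3=0x9f r4=0xa8 r5=0x85  N=1 Z=0
after  4: r0=0x37 r1=0x9f r2=0xe6 r3=0x9f r4=0xa8 r5=0x85  N=0 Z=0
after  5: r0=0x37 r1=0x9f r2=0xe6 r3=0x79 r4=0xa8 r5=0x85  N=0 Z=0
-- IRQ taken; context saved, return-PC = 6 --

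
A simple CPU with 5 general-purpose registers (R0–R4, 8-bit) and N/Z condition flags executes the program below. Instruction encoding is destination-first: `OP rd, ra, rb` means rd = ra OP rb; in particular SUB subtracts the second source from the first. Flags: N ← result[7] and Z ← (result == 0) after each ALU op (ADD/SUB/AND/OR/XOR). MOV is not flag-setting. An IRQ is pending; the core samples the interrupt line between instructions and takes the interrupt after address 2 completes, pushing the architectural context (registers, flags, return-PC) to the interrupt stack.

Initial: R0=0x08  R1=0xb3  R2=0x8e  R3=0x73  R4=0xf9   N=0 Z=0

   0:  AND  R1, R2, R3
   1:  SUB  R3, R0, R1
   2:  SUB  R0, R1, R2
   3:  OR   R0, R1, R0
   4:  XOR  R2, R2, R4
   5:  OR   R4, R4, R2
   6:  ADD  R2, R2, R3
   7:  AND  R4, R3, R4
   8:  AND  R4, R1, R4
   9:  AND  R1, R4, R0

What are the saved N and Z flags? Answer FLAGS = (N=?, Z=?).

FLAGS = (N=0, Z=0)

after  0: R0=0x08 R1=0x02 R2=0x8e R3=0x73 R4=0xf9  N=0 Z=0
after  1: R0=0x08 R1=0x02 R2=0x8e R3=0x06 R4=0xf9  N=0 Z=0
after  2: R0=0x74 R1=0x02 R2=0x8e R3=0x06 R4=0xf9  N=0 Z=0
-- IRQ taken; context saved, return-PC = 3 --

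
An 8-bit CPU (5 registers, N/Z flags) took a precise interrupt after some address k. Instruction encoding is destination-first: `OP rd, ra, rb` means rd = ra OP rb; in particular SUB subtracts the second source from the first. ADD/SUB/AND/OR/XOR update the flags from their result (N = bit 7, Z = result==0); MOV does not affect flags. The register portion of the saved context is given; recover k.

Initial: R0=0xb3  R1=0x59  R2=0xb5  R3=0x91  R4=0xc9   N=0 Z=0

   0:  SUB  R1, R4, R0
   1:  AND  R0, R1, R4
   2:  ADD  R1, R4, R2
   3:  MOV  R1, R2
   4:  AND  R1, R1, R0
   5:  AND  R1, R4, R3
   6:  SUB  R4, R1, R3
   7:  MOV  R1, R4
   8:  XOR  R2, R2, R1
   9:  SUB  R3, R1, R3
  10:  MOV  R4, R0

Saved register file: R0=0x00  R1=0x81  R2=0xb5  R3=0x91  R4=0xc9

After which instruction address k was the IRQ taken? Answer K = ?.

after  0: R0=0xb3 R1=0x16 R2=0xb5 R3=0x91 R4=0xc9  N=0 Z=0
after  1: R0=0x00 R1=0x16 R2=0xb5 R3=0x91 R4=0xc9  N=0 Z=1
after  2: R0=0x00 R1=0x7e R2=0xb5 R3=0x91 R4=0xc9  N=0 Z=0
after  3: R0=0x00 R1=0xb5 R2=0xb5 R3=0x91 R4=0xc9  N=0 Z=0
after  4: R0=0x00 R1=0x00 R2=0xb5 R3=0x91 R4=0xc9  N=0 Z=1
after  5: R0=0x00 R1=0x81 R2=0xb5 R3=0x91 R4=0xc9  N=1 Z=0
-- IRQ taken; context saved, return-PC = 6 --

K = 5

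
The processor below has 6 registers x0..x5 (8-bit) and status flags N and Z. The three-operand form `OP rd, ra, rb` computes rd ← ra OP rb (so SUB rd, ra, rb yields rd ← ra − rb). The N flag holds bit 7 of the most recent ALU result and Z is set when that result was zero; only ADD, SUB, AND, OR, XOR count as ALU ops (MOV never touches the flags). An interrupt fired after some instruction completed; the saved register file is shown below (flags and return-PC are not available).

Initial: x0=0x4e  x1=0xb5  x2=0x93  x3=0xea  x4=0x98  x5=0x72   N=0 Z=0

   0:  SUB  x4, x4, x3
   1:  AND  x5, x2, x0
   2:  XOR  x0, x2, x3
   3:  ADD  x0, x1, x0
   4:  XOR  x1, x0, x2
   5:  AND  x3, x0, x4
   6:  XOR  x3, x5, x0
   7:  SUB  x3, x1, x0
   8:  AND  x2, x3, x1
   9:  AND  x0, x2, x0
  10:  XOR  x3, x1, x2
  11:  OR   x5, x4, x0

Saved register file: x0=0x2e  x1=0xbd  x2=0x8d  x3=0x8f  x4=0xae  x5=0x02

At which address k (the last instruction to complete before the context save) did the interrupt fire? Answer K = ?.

after  0: x0=0x4e x1=0xb5 x2=0x93 x3=0xea x4=0xae x5=0x72  N=1 Z=0
after  1: x0=0x4e x1=0xb5 x2=0x93 x3=0xea x4=0xae x5=0x02  N=0 Z=0
after  2: x0=0x79 x1=0xb5 x2=0x93 x3=0xea x4=0xae x5=0x02  N=0 Z=0
after  3: x0=0x2e x1=0xb5 x2=0x93 x3=0xea x4=0xae x5=0x02  N=0 Z=0
after  4: x0=0x2e x1=0xbd x2=0x93 x3=0xea x4=0xae x5=0x02  N=1 Z=0
after  5: x0=0x2e x1=0xbd x2=0x93 x3=0x2e x4=0xae x5=0x02  N=0 Z=0
after  6: x0=0x2e x1=0xbd x2=0x93 x3=0x2c x4=0xae x5=0x02  N=0 Z=0
after  7: x0=0x2e x1=0xbd x2=0x93 x3=0x8f x4=0xae x5=0x02  N=1 Z=0
after  8: x0=0x2e x1=0xbd x2=0x8d x3=0x8f x4=0xae x5=0x02  N=1 Z=0
-- IRQ taken; context saved, return-PC = 9 --

K = 8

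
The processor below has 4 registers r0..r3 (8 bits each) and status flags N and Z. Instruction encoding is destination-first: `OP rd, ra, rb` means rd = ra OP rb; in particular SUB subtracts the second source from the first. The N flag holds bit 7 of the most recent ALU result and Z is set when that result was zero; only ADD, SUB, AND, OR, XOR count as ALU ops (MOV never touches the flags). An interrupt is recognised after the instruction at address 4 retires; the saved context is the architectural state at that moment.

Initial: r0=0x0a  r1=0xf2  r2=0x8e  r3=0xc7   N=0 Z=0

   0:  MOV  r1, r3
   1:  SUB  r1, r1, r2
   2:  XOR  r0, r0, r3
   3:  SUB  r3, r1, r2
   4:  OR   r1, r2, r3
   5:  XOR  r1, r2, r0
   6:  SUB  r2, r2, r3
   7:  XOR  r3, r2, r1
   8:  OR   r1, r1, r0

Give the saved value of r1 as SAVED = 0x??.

after  0: r0=0x0a r1=0xc7 r2=0x8e r3=0xc7  N=0 Z=0
after  1: r0=0x0a r1=0x39 r2=0x8e r3=0xc7  N=0 Z=0
after  2: r0=0xcd r1=0x39 r2=0x8e r3=0xc7  N=1 Z=0
after  3: r0=0xcd r1=0x39 r2=0x8e r3=0xab  N=1 Z=0
after  4: r0=0xcd r1=0xaf r2=0x8e r3=0xab  N=1 Z=0
-- IRQ taken; context saved, return-PC = 5 --

SAVED = 0xaf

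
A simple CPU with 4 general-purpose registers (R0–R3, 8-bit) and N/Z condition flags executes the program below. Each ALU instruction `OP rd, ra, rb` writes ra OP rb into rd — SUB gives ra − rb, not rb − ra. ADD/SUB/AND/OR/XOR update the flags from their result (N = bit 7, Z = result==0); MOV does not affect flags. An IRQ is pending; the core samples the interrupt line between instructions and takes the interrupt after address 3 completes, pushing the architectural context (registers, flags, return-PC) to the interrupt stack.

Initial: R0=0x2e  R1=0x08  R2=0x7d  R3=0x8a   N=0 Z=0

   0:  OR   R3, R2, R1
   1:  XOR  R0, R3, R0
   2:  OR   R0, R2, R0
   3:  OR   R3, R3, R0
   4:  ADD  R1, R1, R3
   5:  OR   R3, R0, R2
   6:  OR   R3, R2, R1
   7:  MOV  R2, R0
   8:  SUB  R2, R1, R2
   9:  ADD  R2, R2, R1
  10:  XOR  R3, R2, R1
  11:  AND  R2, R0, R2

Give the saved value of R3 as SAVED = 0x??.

SAVED = 0x7f

after  0: R0=0x2e R1=0x08 R2=0x7d R3=0x7d  N=0 Z=0
after  1: R0=0x53 R1=0x08 R2=0x7d R3=0x7d  N=0 Z=0
after  2: R0=0x7f R1=0x08 R2=0x7d R3=0x7d  N=0 Z=0
after  3: R0=0x7f R1=0x08 R2=0x7d R3=0x7f  N=0 Z=0
-- IRQ taken; context saved, return-PC = 4 --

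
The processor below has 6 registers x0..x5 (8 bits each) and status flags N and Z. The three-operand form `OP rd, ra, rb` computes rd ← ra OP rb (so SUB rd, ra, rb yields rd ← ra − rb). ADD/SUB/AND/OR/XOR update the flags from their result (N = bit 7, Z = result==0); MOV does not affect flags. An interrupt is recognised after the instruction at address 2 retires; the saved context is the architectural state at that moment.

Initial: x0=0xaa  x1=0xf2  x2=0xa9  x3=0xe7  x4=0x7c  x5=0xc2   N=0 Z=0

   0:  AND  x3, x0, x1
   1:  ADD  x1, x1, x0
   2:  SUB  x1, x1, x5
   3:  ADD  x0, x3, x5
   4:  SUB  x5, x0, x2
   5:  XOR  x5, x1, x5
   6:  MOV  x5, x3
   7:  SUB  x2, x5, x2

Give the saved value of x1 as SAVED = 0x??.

after  0: x0=0xaa x1=0xf2 x2=0xa9 x3=0xa2 x4=0x7c x5=0xc2  N=1 Z=0
after  1: x0=0xaa x1=0x9c x2=0xa9 x3=0xa2 x4=0x7c x5=0xc2  N=1 Z=0
after  2: x0=0xaa x1=0xda x2=0xa9 x3=0xa2 x4=0x7c x5=0xc2  N=1 Z=0
-- IRQ taken; context saved, return-PC = 3 --

SAVED = 0xda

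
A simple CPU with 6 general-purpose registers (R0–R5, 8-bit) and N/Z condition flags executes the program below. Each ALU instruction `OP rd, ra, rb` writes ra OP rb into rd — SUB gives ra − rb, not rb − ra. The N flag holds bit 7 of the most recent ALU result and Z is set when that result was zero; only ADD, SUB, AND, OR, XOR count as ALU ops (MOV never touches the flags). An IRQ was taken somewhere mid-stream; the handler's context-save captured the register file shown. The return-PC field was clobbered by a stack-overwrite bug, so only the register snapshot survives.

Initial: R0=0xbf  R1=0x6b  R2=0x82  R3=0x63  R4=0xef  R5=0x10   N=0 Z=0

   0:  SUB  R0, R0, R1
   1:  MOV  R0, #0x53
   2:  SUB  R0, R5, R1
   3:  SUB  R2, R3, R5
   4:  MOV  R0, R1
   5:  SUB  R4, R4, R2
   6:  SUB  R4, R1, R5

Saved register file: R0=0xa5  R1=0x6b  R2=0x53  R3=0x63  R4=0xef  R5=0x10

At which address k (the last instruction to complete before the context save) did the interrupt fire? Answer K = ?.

after  0: R0=0x54 R1=0x6b R2=0x82 R3=0x63 R4=0xef R5=0x10  N=0 Z=0
after  1: R0=0x53 R1=0x6b R2=0x82 R3=0x63 R4=0xef R5=0x10  N=0 Z=0
after  2: R0=0xa5 R1=0x6b R2=0x82 R3=0x63 R4=0xef R5=0x10  N=1 Z=0
after  3: R0=0xa5 R1=0x6b R2=0x53 R3=0x63 R4=0xef R5=0x10  N=0 Z=0
-- IRQ taken; context saved, return-PC = 4 --

K = 3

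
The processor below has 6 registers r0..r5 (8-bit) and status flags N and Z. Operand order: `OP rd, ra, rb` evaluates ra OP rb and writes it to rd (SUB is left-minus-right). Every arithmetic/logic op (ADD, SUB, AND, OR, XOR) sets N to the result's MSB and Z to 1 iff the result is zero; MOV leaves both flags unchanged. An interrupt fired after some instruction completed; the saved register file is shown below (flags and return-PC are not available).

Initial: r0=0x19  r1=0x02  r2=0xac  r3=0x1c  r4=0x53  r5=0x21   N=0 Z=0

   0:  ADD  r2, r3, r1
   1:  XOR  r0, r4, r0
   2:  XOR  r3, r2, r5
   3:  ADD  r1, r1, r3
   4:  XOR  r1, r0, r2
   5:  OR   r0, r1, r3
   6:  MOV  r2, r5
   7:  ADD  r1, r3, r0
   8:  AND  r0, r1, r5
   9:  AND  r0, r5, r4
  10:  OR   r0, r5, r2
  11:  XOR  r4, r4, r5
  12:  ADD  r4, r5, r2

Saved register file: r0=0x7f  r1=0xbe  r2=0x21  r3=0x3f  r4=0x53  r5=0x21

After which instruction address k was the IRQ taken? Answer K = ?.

K = 7

after  0: r0=0x19 r1=0x02 r2=0x1e r3=0x1c r4=0x53 r5=0x21  N=0 Z=0
after  1: r0=0x4a r1=0x02 r2=0x1e r3=0x1c r4=0x53 r5=0x21  N=0 Z=0
after  2: r0=0x4a r1=0x02 r2=0x1e r3=0x3f r4=0x53 r5=0x21  N=0 Z=0
after  3: r0=0x4a r1=0x41 r2=0x1e r3=0x3f r4=0x53 r5=0x21  N=0 Z=0
after  4: r0=0x4a r1=0x54 r2=0x1e r3=0x3f r4=0x53 r5=0x21  N=0 Z=0
after  5: r0=0x7f r1=0x54 r2=0x1e r3=0x3f r4=0x53 r5=0x21  N=0 Z=0
after  6: r0=0x7f r1=0x54 r2=0x21 r3=0x3f r4=0x53 r5=0x21  N=0 Z=0
after  7: r0=0x7f r1=0xbe r2=0x21 r3=0x3f r4=0x53 r5=0x21  N=1 Z=0
-- IRQ taken; context saved, return-PC = 8 --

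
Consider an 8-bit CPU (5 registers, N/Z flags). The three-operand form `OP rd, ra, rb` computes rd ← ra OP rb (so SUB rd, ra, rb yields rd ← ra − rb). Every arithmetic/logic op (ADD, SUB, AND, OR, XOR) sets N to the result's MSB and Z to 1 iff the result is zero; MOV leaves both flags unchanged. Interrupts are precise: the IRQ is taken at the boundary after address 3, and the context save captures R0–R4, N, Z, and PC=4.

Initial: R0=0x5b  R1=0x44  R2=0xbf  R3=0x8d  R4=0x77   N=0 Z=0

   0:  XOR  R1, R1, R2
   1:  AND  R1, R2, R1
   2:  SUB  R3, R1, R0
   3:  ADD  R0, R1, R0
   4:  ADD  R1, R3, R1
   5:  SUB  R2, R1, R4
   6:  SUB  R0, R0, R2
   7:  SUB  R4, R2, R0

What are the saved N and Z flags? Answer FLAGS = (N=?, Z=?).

after  0: R0=0x5b R1=0xfb R2=0xbf R3=0x8d R4=0x77  N=1 Z=0
after  1: R0=0x5b R1=0xbb R2=0xbf R3=0x8d R4=0x77  N=1 Z=0
after  2: R0=0x5b R1=0xbb R2=0xbf R3=0x60 R4=0x77  N=0 Z=0
after  3: R0=0x16 R1=0xbb R2=0xbf R3=0x60 R4=0x77  N=0 Z=0
-- IRQ taken; context saved, return-PC = 4 --

FLAGS = (N=0, Z=0)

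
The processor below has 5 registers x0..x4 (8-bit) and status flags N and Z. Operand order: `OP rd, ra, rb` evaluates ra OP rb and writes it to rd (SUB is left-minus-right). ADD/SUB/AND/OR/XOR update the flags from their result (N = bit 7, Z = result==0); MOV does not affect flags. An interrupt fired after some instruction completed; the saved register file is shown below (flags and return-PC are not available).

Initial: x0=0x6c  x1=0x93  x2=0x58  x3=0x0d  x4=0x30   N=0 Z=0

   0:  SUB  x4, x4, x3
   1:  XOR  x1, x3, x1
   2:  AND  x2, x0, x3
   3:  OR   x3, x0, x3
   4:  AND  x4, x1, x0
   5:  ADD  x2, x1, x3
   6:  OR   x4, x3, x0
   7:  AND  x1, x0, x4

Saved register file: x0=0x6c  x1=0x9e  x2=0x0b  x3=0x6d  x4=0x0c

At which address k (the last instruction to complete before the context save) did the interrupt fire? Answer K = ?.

K = 5

after  0: x0=0x6c x1=0x93 x2=0x58 x3=0x0d x4=0x23  N=0 Z=0
after  1: x0=0x6c x1=0x9e x2=0x58 x3=0x0d x4=0x23  N=1 Z=0
after  2: x0=0x6c x1=0x9e x2=0x0c x3=0x0d x4=0x23  N=0 Z=0
after  3: x0=0x6c x1=0x9e x2=0x0c x3=0x6d x4=0x23  N=0 Z=0
after  4: x0=0x6c x1=0x9e x2=0x0c x3=0x6d x4=0x0c  N=0 Z=0
after  5: x0=0x6c x1=0x9e x2=0x0b x3=0x6d x4=0x0c  N=0 Z=0
-- IRQ taken; context saved, return-PC = 6 --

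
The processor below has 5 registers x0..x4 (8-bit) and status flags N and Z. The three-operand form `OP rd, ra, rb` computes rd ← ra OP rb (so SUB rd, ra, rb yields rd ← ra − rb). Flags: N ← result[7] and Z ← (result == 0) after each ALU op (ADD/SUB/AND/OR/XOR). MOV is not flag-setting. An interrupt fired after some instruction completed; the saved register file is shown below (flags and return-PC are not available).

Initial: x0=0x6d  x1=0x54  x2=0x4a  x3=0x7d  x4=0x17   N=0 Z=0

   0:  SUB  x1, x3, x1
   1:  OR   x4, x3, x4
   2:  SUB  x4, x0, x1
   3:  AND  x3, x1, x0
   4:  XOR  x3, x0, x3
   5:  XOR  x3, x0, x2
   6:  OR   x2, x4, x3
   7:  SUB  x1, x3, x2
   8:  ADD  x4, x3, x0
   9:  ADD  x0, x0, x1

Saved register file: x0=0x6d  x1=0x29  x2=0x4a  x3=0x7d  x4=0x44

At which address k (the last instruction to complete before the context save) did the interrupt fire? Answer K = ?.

K = 2

after  0: x0=0x6d x1=0x29 x2=0x4a x3=0x7d x4=0x17  N=0 Z=0
after  1: x0=0x6d x1=0x29 x2=0x4a x3=0x7d x4=0x7f  N=0 Z=0
after  2: x0=0x6d x1=0x29 x2=0x4a x3=0x7d x4=0x44  N=0 Z=0
-- IRQ taken; context saved, return-PC = 3 --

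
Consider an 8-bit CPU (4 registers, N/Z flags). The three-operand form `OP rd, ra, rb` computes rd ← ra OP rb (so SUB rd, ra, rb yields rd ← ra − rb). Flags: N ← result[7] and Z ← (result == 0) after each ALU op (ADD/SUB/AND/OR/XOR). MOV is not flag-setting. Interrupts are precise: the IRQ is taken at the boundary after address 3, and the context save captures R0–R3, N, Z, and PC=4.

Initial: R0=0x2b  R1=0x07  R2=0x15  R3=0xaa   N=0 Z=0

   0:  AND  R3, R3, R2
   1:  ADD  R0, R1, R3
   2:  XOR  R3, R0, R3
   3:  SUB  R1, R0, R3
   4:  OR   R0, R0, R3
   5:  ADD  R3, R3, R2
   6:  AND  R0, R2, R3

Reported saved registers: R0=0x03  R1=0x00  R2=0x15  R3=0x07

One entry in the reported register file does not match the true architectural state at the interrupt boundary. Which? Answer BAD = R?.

after  0: R0=0x2b R1=0x07 R2=0x15 R3=0x00  N=0 Z=1
after  1: R0=0x07 R1=0x07 R2=0x15 R3=0x00  N=0 Z=0
after  2: R0=0x07 R1=0x07 R2=0x15 R3=0x07  N=0 Z=0
after  3: R0=0x07 R1=0x00 R2=0x15 R3=0x07  N=0 Z=1
-- IRQ taken; context saved, return-PC = 4 --
mismatch: R0: reported 0x03 vs actual 0x07

BAD = R0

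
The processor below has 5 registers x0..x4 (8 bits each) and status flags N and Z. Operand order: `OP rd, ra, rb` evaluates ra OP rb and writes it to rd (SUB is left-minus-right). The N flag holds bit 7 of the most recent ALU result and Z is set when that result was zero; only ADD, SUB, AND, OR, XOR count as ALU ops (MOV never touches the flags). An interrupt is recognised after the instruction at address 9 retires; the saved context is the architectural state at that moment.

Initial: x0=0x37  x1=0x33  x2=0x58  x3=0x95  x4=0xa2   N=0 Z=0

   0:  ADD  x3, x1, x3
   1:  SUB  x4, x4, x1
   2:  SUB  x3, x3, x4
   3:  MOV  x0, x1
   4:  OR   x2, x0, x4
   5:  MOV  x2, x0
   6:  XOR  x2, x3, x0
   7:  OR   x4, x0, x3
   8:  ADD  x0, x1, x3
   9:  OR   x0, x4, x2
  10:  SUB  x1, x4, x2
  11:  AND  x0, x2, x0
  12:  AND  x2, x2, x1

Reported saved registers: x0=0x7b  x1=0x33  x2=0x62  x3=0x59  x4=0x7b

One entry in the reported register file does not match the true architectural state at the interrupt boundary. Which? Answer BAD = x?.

BAD = x2

after  0: x0=0x37 x1=0x33 x2=0x58 x3=0xc8 x4=0xa2  N=1 Z=0
after  1: x0=0x37 x1=0x33 x2=0x58 x3=0xc8 x4=0x6f  N=0 Z=0
after  2: x0=0x37 x1=0x33 x2=0x58 x3=0x59 x4=0x6f  N=0 Z=0
after  3: x0=0x33 x1=0x33 x2=0x58 x3=0x59 x4=0x6f  N=0 Z=0
after  4: x0=0x33 x1=0x33 x2=0x7f x3=0x59 x4=0x6f  N=0 Z=0
after  5: x0=0x33 x1=0x33 x2=0x33 x3=0x59 x4=0x6f  N=0 Z=0
after  6: x0=0x33 x1=0x33 x2=0x6a x3=0x59 x4=0x6f  N=0 Z=0
after  7: x0=0x33 x1=0x33 x2=0x6a x3=0x59 x4=0x7b  N=0 Z=0
after  8: x0=0x8c x1=0x33 x2=0x6a x3=0x59 x4=0x7b  N=1 Z=0
after  9: x0=0x7b x1=0x33 x2=0x6a x3=0x59 x4=0x7b  N=0 Z=0
-- IRQ taken; context saved, return-PC = 10 --
mismatch: x2: reported 0x62 vs actual 0x6a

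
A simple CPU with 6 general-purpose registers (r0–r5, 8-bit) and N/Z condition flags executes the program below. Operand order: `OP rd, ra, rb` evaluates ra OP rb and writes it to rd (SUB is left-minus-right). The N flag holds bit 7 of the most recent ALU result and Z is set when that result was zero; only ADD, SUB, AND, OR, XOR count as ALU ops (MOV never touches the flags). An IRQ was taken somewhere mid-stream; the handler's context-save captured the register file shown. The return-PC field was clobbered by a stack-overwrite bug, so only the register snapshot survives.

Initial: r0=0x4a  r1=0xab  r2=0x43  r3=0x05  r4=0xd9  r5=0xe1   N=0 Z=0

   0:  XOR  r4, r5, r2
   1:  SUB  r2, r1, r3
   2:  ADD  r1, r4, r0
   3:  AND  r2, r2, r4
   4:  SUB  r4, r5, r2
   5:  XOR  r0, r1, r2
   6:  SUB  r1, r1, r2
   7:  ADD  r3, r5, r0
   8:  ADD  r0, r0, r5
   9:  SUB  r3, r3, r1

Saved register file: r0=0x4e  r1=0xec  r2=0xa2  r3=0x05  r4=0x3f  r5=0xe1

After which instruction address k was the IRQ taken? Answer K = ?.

after  0: r0=0x4a r1=0xab r2=0x43 r3=0x05 r4=0xa2 r5=0xe1  N=1 Z=0
after  1: r0=0x4a r1=0xab r2=0xa6 r3=0x05 r4=0xa2 r5=0xe1  N=1 Z=0
after  2: r0=0x4a r1=0xec r2=0xa6 r3=0x05 r4=0xa2 r5=0xe1  N=1 Z=0
after  3: r0=0x4a r1=0xec r2=0xa2 r3=0x05 r4=0xa2 r5=0xe1  N=1 Z=0
after  4: r0=0x4a r1=0xec r2=0xa2 r3=0x05 r4=0x3f r5=0xe1  N=0 Z=0
after  5: r0=0x4e r1=0xec r2=0xa2 r3=0x05 r4=0x3f r5=0xe1  N=0 Z=0
-- IRQ taken; context saved, return-PC = 6 --

K = 5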